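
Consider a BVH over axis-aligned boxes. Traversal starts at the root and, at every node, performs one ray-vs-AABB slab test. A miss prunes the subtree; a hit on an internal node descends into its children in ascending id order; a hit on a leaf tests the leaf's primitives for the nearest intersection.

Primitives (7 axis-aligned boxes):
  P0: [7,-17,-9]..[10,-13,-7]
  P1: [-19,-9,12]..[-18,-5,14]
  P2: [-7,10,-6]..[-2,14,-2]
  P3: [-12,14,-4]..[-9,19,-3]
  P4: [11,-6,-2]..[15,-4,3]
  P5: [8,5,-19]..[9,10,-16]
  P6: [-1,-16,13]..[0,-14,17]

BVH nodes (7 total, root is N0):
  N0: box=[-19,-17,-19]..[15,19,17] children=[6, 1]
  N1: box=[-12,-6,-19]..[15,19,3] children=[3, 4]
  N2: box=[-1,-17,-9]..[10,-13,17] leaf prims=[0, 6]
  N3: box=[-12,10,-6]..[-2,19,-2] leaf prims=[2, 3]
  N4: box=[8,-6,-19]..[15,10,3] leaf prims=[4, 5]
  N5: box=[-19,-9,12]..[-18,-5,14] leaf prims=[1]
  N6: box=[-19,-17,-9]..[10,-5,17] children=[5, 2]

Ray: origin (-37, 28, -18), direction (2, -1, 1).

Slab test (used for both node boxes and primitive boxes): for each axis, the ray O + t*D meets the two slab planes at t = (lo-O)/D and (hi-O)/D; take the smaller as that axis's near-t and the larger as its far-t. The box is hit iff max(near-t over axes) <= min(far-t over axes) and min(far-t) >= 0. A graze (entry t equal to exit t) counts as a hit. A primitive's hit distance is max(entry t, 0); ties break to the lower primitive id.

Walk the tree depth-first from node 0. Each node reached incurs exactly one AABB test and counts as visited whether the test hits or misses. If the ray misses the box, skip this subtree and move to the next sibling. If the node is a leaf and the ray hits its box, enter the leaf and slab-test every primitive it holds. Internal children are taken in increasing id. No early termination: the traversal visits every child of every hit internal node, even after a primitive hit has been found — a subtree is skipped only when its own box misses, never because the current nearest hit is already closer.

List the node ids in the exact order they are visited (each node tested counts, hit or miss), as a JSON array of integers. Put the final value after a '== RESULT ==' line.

Traverse from the root:
N0 x:[9,26] y:[9,45] z:[-1,35] -> hit [9,26], descend [1, 6]
  N1 x:[25/2,26] y:[9,34] z:[-1,21] -> hit [25/2,21], descend [3, 4]
    N3 x:[25/2,35/2] y:[9,18] z:[12,16] -> hit [25/2,16] leaf, test {P2@t=15, P3@t=14}
    N4 x:[45/2,26] y:[18,34] z:[-1,21] -> miss, prune
  N6 x:[9,47/2] y:[33,45] z:[9,35] -> miss, prune

Summary -> nodes [0, 1, 3, 4, 6]; box-tests=5; leaf-entries=1; first=P3

== RESULT ==
[0, 1, 3, 4, 6]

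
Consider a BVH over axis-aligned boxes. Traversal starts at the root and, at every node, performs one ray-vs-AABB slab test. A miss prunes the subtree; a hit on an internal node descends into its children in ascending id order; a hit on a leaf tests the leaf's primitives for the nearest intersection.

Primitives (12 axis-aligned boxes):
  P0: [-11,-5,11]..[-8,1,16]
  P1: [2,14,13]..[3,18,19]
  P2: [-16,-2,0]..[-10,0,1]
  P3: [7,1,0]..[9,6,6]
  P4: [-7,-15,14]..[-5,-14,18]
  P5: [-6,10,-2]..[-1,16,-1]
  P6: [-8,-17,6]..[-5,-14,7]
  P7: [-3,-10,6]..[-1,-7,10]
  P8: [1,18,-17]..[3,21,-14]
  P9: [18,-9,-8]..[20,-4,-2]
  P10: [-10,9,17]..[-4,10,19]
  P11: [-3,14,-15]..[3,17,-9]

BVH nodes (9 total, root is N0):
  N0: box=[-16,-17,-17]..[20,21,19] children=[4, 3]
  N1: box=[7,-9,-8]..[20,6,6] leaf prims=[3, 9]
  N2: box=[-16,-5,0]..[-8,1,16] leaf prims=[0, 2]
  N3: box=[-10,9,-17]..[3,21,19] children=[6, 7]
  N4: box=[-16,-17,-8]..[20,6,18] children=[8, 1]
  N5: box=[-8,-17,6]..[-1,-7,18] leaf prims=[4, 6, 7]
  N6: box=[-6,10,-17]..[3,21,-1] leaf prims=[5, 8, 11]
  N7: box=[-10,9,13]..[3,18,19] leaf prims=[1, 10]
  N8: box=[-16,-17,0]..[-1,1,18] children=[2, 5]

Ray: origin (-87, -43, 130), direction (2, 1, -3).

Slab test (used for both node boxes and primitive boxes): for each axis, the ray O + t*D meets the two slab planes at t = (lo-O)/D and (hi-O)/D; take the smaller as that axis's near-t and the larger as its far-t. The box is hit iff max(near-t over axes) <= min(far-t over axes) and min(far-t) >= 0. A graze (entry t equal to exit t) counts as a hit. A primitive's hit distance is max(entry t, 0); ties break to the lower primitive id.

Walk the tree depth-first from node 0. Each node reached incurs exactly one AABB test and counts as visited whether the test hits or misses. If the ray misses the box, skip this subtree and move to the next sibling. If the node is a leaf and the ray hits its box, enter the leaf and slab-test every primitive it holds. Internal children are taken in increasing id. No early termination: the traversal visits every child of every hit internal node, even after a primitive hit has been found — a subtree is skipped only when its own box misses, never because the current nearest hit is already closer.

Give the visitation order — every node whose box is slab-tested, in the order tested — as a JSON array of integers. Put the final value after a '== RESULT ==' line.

Walk:
N0 x:[71/2,107/2] y:[26,64] z:[37,49] -> hit [37,49], descend [3, 4]
  N3 x:[77/2,45] y:[52,64] z:[37,49] -> miss, prune
  N4 x:[71/2,107/2] y:[26,49] z:[112/3,46] -> hit [112/3,46], descend [1, 8]
    N1 x:[47,107/2] y:[34,49] z:[124/3,46] -> miss, prune
    N8 x:[71/2,43] y:[26,44] z:[112/3,130/3] -> hit [112/3,43], descend [2, 5]
      N2 x:[71/2,79/2] y:[38,44] z:[38,130/3] -> hit [38,79/2] leaf, test {P0@t=38, P2(miss)}
      N5 x:[79/2,43] y:[26,36] z:[112/3,124/3] -> miss, prune

7 AABB tests over nodes [0, 3, 4, 1, 8, 2, 5]; 1 leaf entered; closest P0.

== RESULT ==
[0, 3, 4, 1, 8, 2, 5]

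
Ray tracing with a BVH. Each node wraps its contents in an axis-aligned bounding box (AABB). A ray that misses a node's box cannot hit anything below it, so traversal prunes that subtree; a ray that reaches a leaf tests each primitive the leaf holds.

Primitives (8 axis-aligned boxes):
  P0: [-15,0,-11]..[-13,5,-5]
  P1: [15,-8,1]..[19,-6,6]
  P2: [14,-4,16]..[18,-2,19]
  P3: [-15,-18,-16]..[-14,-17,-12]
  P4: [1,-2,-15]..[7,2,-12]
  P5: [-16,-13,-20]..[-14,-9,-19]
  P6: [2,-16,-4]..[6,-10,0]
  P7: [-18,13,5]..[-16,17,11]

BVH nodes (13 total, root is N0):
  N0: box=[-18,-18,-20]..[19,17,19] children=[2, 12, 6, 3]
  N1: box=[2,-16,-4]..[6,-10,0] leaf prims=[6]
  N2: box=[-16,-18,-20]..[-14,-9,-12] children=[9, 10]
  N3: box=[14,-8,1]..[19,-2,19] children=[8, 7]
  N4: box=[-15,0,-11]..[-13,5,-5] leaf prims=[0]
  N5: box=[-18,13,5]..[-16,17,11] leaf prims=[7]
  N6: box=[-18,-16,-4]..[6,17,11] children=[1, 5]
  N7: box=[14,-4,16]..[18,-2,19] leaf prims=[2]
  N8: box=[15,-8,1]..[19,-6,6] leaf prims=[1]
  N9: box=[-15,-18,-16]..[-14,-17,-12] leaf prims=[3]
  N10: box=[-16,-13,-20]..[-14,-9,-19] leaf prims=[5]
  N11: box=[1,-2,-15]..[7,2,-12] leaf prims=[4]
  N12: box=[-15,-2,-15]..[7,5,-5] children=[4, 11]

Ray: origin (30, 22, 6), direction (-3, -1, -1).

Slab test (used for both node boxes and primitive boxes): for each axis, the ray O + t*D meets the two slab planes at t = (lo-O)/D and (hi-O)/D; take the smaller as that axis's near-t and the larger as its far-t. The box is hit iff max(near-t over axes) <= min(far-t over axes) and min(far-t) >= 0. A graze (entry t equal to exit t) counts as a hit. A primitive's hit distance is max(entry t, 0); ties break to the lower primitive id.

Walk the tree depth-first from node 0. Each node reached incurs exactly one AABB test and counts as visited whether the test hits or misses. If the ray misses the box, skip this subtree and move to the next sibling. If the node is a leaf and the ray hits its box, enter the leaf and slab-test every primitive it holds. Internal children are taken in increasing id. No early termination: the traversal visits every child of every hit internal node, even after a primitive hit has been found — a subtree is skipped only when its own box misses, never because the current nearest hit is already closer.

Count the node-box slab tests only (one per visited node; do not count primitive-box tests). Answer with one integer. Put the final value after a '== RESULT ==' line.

Trace the traversal:
N0 x:[11/3,16] y:[5,40] z:[-13,26] -> hit [5,16], descend [2, 3, 6, 12]
  N2 x:[44/3,46/3] y:[31,40] z:[18,26] -> miss, prune
  N3 x:[11/3,16/3] y:[24,30] z:[-13,5] -> miss, prune
  N6 x:[8,16] y:[5,38] z:[-5,10] -> hit [8,10], descend [1, 5]
    N1 x:[8,28/3] y:[32,38] z:[6,10] -> miss, prune
    N5 x:[46/3,16] y:[5,9] z:[-5,1] -> miss, prune
  N12 x:[23/3,15] y:[17,24] z:[11,21] -> miss, prune

order=[0, 2, 3, 6, 1, 5, 12]  |boxes|=7  |leaves|=0  hit=miss

== RESULT ==
7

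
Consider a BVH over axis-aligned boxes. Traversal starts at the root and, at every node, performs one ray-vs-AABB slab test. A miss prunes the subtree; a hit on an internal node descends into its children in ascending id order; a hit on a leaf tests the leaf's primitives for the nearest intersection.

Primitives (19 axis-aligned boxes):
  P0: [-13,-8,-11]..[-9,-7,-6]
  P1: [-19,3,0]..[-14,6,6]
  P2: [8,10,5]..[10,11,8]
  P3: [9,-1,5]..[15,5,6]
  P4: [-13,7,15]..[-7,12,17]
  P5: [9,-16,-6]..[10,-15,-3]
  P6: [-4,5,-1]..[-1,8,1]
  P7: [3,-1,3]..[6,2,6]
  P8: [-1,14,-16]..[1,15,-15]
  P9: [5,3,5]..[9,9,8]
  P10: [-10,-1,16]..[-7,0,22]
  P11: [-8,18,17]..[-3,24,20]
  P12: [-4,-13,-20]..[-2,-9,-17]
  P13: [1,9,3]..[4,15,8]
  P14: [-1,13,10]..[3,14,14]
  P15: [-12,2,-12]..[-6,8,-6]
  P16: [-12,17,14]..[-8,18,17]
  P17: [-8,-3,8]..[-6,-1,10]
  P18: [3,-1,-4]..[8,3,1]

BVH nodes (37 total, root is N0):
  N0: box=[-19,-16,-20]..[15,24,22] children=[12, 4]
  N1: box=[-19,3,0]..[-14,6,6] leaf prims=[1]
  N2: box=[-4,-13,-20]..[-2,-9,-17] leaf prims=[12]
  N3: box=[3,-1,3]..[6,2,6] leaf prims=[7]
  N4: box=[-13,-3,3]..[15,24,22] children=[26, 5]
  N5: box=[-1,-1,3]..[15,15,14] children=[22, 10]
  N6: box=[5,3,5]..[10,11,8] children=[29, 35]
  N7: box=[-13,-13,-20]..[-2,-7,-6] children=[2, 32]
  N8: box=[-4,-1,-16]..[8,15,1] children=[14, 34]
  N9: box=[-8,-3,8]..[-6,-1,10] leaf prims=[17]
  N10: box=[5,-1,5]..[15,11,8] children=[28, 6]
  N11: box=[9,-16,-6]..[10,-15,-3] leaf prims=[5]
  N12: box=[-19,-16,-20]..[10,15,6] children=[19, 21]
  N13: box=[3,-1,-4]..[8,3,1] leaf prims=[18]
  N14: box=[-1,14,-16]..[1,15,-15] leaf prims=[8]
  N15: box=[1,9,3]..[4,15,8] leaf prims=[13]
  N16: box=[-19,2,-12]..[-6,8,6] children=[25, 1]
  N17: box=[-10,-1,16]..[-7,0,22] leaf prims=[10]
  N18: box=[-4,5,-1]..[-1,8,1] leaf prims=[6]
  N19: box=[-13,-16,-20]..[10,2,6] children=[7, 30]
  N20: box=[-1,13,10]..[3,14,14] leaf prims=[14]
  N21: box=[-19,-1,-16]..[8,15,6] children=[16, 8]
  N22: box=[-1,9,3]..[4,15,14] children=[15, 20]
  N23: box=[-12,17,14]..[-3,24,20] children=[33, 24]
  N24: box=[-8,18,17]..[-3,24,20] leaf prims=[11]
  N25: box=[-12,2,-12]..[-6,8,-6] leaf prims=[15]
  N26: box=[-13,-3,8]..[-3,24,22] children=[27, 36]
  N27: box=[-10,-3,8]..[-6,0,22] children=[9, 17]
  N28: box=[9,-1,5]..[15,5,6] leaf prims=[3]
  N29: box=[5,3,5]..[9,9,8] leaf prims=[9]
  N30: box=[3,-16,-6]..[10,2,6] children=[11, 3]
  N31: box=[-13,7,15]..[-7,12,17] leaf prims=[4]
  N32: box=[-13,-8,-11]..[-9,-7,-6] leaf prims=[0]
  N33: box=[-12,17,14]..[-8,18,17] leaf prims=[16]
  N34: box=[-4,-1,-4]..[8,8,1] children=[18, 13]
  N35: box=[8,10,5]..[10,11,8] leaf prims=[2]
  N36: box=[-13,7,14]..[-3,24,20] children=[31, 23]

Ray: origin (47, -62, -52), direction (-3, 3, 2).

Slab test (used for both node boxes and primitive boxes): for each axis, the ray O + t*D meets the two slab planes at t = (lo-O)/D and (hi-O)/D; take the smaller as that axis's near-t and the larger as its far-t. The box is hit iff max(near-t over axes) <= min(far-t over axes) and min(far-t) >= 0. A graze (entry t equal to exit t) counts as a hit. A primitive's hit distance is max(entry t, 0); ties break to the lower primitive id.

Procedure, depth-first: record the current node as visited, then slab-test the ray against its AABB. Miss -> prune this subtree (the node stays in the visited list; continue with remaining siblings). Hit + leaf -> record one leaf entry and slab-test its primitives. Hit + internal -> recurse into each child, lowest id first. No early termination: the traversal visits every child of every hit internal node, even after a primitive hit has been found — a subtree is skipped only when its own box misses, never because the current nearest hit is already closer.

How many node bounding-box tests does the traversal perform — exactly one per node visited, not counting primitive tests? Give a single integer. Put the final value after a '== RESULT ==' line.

Trace the traversal:
N0 x:[32/3,22] y:[46/3,86/3] z:[16,37] -> hit [16,22], descend [4, 12]
  N4 x:[32/3,20] y:[59/3,86/3] z:[55/2,37] -> miss, prune
  N12 x:[37/3,22] y:[46/3,77/3] z:[16,29] -> hit [16,22], descend [19, 21]
    N19 x:[37/3,20] y:[46/3,64/3] z:[16,29] -> hit [16,20], descend [7, 30]
      N7 x:[49/3,20] y:[49/3,55/3] z:[16,23] -> hit [49/3,55/3], descend [2, 32]
        N2 x:[49/3,17] y:[49/3,53/3] z:[16,35/2] -> hit [49/3,17] leaf, test {P12@t=49/3}
        N32 x:[56/3,20] y:[18,55/3] z:[41/2,23] -> miss, prune
      N30 x:[37/3,44/3] y:[46/3,64/3] z:[23,29] -> miss, prune
    N21 x:[13,22] y:[61/3,77/3] z:[18,29] -> hit [61/3,22], descend [8, 16]
      N8 x:[13,17] y:[61/3,77/3] z:[18,53/2] -> miss, prune
      N16 x:[53/3,22] y:[64/3,70/3] z:[20,29] -> hit [64/3,22], descend [1, 25]
        N1 x:[61/3,22] y:[65/3,68/3] z:[26,29] -> miss, prune
        N25 x:[53/3,59/3] y:[64/3,70/3] z:[20,23] -> miss, prune

13 AABB tests over nodes [0, 4, 12, 19, 7, 2, 32, 30, 21, 8, 16, 1, 25]; 1 leaf entered; closest P12.

== RESULT ==
13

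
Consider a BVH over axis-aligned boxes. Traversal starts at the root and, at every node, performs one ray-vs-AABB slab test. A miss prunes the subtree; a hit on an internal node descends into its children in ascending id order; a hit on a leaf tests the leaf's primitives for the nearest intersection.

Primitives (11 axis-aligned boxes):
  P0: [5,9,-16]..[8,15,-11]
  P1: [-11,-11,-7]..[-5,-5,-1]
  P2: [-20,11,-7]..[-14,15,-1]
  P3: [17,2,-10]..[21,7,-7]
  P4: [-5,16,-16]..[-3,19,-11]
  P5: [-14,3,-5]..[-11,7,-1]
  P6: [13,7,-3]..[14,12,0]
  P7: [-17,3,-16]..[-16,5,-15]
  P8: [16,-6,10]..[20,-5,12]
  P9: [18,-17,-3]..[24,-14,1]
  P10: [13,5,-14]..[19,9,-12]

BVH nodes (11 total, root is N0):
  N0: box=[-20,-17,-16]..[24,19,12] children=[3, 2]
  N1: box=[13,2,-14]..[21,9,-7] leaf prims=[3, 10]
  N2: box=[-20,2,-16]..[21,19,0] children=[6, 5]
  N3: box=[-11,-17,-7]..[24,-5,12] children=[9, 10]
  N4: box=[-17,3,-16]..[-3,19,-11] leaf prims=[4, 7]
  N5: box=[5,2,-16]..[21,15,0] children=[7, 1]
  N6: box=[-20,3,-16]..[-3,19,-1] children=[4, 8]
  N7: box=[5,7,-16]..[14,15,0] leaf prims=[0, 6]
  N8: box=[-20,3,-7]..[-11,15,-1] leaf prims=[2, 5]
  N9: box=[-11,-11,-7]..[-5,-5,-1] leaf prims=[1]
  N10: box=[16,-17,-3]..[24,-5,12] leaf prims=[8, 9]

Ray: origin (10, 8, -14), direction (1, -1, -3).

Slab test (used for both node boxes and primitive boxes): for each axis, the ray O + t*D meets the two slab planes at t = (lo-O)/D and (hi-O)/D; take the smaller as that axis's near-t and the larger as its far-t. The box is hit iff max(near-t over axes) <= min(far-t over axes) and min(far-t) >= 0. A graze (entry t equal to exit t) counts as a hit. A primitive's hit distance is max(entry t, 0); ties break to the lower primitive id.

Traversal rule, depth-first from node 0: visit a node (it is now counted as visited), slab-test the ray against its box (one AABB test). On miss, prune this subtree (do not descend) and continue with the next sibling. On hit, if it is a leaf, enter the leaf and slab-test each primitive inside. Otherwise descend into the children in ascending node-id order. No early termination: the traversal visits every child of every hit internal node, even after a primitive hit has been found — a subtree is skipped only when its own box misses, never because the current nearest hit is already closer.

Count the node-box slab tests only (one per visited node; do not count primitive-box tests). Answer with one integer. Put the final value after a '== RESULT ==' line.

Traverse from the root:
N0 x:[-30,14] y:[-11,25] z:[-26/3,2/3] -> hit [-26/3,2/3], descend [2, 3]
  N2 x:[-30,11] y:[-11,6] z:[-14/3,2/3] -> hit [-14/3,2/3], descend [5, 6]
    N5 x:[-5,11] y:[-7,6] z:[-14/3,2/3] -> hit [-14/3,2/3], descend [1, 7]
      N1 x:[3,11] y:[-1,6] z:[-7/3,0] -> miss, prune
      N7 x:[-5,4] y:[-7,1] z:[-14/3,2/3] -> hit [-14/3,2/3] leaf, test {P0(miss), P6(miss)}
    N6 x:[-30,-13] y:[-11,5] z:[-13/3,2/3] -> miss, prune
  N3 x:[-21,14] y:[13,25] z:[-26/3,-7/3] -> miss, prune

Summary -> nodes [0, 2, 5, 1, 7, 6, 3]; box-tests=7; leaf-entries=1; first=miss

== RESULT ==
7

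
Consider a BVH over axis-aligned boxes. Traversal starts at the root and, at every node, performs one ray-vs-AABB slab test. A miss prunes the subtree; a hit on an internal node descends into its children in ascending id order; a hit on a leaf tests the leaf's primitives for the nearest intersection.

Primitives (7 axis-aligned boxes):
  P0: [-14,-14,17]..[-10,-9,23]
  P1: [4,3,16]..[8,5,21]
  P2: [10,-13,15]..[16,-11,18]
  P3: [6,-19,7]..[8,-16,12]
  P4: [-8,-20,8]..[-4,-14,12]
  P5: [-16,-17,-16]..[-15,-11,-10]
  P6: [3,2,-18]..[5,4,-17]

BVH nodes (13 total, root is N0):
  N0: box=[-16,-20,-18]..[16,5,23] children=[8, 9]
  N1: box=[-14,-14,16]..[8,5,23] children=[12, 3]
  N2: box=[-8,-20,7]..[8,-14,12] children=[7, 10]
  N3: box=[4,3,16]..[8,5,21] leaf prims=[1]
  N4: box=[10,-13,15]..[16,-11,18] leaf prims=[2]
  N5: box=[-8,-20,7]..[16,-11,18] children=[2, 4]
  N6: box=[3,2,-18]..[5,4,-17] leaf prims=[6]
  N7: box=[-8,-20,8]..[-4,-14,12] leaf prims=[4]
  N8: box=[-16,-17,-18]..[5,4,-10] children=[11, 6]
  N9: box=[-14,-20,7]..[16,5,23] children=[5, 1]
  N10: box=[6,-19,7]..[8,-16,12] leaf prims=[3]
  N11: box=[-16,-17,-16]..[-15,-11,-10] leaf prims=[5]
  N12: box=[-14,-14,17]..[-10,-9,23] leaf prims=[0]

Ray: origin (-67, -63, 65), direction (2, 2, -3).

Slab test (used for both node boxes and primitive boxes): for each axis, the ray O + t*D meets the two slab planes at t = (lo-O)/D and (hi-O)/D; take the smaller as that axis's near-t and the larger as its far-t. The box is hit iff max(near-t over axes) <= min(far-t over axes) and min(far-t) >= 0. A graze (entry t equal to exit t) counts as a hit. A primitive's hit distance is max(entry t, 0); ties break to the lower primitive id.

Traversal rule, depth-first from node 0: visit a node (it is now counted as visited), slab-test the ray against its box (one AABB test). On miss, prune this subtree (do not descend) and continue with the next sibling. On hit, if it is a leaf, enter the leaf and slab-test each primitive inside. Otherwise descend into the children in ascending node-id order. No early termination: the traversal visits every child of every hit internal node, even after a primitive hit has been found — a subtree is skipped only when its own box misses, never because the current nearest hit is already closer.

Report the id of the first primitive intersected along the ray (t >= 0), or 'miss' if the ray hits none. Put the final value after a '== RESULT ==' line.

Walk:
N0 x:[51/2,83/2] y:[43/2,34] z:[14,83/3] -> hit [51/2,83/3], descend [8, 9]
  N8 x:[51/2,36] y:[23,67/2] z:[25,83/3] -> hit [51/2,83/3], descend [6, 11]
    N6 x:[35,36] y:[65/2,67/2] z:[82/3,83/3] -> miss, prune
    N11 x:[51/2,26] y:[23,26] z:[25,27] -> hit [51/2,26] leaf, test {P5@t=51/2}
  N9 x:[53/2,83/2] y:[43/2,34] z:[14,58/3] -> miss, prune

order=[0, 8, 6, 11, 9]  |boxes|=5  |leaves|=1  hit=P5

== RESULT ==
5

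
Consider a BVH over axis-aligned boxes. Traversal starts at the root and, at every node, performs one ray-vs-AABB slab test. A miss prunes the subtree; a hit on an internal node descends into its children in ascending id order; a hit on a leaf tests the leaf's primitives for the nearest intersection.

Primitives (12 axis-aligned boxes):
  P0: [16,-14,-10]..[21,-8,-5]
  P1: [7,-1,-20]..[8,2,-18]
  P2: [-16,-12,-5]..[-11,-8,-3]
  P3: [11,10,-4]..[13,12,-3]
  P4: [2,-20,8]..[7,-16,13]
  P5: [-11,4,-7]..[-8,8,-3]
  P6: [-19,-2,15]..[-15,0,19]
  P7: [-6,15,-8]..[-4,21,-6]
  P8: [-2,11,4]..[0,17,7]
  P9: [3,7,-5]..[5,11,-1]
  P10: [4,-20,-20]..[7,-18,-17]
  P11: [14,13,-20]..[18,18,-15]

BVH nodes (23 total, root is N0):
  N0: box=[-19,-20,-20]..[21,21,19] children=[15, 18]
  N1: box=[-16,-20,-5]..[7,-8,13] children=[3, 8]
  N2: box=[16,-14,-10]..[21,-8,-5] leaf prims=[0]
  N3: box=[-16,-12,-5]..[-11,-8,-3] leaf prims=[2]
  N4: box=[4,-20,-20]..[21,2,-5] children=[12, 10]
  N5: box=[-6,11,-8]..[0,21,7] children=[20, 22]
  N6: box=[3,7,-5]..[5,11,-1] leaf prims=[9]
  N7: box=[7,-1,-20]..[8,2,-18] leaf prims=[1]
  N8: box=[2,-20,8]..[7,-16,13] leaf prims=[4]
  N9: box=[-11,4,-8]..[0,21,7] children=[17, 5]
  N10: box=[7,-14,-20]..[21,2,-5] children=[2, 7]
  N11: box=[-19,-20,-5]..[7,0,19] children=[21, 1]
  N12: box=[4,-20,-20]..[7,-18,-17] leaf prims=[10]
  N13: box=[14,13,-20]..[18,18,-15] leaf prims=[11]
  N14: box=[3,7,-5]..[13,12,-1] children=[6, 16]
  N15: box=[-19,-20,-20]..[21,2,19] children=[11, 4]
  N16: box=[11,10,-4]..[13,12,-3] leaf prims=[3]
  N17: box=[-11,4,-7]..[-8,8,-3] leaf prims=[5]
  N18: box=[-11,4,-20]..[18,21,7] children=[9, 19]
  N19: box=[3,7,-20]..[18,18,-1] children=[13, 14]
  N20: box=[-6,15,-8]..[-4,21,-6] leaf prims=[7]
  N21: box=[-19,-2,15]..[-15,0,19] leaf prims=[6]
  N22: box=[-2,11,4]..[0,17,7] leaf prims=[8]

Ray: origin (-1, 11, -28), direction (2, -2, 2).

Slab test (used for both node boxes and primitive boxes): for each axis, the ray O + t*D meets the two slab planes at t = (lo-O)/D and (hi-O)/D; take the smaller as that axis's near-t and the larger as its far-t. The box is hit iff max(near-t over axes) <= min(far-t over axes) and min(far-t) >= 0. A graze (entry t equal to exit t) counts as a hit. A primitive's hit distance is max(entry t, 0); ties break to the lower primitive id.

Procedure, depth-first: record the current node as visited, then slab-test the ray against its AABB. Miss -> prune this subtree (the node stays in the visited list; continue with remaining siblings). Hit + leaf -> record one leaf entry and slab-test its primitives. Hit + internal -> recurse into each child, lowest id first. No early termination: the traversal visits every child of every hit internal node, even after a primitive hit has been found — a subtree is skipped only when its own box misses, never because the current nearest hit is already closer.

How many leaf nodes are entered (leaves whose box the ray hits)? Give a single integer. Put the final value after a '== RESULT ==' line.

Trace the traversal:
N0 x:[-9,11] y:[-5,31/2] z:[4,47/2] -> hit [4,11], descend [15, 18]
  N15 x:[-9,11] y:[9/2,31/2] z:[4,47/2] -> hit [9/2,11], descend [4, 11]
    N4 x:[5/2,11] y:[9/2,31/2] z:[4,23/2] -> hit [9/2,11], descend [10, 12]
      N10 x:[4,11] y:[9/2,25/2] z:[4,23/2] -> hit [9/2,11], descend [2, 7]
        N2 x:[17/2,11] y:[19/2,25/2] z:[9,23/2] -> hit [19/2,11] leaf, test {P0@t=19/2}
        N7 x:[4,9/2] y:[9/2,6] z:[4,5] -> hit [9/2,9/2] leaf, test {P1@t=9/2}
      N12 x:[5/2,4] y:[29/2,31/2] z:[4,11/2] -> miss, prune
    N11 x:[-9,4] y:[11/2,31/2] z:[23/2,47/2] -> miss, prune
  N18 x:[-5,19/2] y:[-5,7/2] z:[4,35/2] -> miss, prune

Visited [0, 15, 4, 10, 2, 7, 12, 11, 18]. Tests: 9 box, 2 leaf. Nearest: P1.

== RESULT ==
2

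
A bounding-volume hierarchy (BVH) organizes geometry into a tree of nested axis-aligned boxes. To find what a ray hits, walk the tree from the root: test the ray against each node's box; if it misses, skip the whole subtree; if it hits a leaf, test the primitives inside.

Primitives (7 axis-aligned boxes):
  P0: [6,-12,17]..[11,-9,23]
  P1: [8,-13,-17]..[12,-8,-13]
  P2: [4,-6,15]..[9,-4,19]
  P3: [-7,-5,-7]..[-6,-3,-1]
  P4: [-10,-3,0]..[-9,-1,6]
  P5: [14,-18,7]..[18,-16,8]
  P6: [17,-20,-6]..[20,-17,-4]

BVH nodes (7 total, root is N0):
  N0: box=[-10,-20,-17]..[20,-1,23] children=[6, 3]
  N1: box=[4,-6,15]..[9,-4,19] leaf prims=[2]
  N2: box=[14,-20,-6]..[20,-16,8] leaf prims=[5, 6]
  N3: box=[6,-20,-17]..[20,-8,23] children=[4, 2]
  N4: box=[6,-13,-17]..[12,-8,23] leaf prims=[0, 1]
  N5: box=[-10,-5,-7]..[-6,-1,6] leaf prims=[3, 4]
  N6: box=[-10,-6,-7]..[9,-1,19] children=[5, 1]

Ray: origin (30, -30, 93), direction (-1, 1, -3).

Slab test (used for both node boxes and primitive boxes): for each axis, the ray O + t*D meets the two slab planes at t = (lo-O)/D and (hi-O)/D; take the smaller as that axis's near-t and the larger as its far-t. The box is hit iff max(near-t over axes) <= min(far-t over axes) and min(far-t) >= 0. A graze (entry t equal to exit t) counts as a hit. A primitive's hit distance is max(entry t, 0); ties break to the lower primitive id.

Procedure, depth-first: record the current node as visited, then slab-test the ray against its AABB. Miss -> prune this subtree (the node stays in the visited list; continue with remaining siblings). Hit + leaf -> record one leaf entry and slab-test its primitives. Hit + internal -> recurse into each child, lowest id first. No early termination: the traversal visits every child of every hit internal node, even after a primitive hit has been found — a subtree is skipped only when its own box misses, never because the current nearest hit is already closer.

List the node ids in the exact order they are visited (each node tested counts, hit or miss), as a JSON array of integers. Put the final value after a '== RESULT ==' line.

Traverse from the root:
N0 x:[10,40] y:[10,29] z:[70/3,110/3] -> hit [70/3,29], descend [3, 6]
  N3 x:[10,24] y:[10,22] z:[70/3,110/3] -> miss, prune
  N6 x:[21,40] y:[24,29] z:[74/3,100/3] -> hit [74/3,29], descend [1, 5]
    N1 x:[21,26] y:[24,26] z:[74/3,26] -> hit [74/3,26] leaf, test {P2@t=74/3}
    N5 x:[36,40] y:[25,29] z:[29,100/3] -> miss, prune

Summary -> nodes [0, 3, 6, 1, 5]; box-tests=5; leaf-entries=1; first=P2

== RESULT ==
[0, 3, 6, 1, 5]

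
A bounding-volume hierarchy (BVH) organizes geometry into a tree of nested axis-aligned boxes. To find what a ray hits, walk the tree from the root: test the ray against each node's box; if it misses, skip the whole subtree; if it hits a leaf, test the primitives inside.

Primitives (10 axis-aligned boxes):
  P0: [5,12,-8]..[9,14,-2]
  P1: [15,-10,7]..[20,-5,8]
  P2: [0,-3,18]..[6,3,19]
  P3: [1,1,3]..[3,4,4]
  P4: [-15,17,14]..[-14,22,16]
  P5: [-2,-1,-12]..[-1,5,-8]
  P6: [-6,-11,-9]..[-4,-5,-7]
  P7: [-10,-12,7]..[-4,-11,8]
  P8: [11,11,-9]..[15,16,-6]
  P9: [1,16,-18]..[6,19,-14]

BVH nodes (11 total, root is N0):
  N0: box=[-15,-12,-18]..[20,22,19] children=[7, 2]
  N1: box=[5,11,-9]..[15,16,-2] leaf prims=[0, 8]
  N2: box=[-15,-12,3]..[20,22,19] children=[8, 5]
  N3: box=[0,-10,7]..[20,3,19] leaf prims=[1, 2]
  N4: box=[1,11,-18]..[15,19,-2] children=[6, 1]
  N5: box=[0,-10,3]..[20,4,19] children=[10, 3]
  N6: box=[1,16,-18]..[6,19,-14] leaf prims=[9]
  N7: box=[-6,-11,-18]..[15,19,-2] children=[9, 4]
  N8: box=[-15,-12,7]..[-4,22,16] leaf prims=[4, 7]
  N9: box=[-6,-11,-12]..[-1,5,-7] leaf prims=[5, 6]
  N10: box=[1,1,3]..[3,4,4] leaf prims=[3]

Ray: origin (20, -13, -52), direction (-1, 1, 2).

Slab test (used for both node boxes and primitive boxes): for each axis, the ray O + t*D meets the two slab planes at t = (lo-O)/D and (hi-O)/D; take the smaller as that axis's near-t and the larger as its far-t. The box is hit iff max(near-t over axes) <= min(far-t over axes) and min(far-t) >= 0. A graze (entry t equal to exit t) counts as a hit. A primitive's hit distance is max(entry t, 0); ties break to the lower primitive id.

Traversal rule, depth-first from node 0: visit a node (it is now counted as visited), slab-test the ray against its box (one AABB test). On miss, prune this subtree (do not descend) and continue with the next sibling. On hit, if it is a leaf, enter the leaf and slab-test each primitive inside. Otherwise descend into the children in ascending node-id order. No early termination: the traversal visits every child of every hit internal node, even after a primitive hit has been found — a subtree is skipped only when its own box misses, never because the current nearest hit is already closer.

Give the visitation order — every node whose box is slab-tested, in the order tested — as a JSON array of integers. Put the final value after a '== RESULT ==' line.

Walk:
N0 x:[0,35] y:[1,35] z:[17,71/2] -> hit [17,35], descend [2, 7]
  N2 x:[0,35] y:[1,35] z:[55/2,71/2] -> hit [55/2,35], descend [5, 8]
    N5 x:[0,20] y:[3,17] z:[55/2,71/2] -> miss, prune
    N8 x:[24,35] y:[1,35] z:[59/2,34] -> hit [59/2,34] leaf, test {P4@t=34, P7(miss)}
  N7 x:[5,26] y:[2,32] z:[17,25] -> hit [17,25], descend [4, 9]
    N4 x:[5,19] y:[24,32] z:[17,25] -> miss, prune
    N9 x:[21,26] y:[2,18] z:[20,45/2] -> miss, prune

Summary -> nodes [0, 2, 5, 8, 7, 4, 9]; box-tests=7; leaf-entries=1; first=P4

== RESULT ==
[0, 2, 5, 8, 7, 4, 9]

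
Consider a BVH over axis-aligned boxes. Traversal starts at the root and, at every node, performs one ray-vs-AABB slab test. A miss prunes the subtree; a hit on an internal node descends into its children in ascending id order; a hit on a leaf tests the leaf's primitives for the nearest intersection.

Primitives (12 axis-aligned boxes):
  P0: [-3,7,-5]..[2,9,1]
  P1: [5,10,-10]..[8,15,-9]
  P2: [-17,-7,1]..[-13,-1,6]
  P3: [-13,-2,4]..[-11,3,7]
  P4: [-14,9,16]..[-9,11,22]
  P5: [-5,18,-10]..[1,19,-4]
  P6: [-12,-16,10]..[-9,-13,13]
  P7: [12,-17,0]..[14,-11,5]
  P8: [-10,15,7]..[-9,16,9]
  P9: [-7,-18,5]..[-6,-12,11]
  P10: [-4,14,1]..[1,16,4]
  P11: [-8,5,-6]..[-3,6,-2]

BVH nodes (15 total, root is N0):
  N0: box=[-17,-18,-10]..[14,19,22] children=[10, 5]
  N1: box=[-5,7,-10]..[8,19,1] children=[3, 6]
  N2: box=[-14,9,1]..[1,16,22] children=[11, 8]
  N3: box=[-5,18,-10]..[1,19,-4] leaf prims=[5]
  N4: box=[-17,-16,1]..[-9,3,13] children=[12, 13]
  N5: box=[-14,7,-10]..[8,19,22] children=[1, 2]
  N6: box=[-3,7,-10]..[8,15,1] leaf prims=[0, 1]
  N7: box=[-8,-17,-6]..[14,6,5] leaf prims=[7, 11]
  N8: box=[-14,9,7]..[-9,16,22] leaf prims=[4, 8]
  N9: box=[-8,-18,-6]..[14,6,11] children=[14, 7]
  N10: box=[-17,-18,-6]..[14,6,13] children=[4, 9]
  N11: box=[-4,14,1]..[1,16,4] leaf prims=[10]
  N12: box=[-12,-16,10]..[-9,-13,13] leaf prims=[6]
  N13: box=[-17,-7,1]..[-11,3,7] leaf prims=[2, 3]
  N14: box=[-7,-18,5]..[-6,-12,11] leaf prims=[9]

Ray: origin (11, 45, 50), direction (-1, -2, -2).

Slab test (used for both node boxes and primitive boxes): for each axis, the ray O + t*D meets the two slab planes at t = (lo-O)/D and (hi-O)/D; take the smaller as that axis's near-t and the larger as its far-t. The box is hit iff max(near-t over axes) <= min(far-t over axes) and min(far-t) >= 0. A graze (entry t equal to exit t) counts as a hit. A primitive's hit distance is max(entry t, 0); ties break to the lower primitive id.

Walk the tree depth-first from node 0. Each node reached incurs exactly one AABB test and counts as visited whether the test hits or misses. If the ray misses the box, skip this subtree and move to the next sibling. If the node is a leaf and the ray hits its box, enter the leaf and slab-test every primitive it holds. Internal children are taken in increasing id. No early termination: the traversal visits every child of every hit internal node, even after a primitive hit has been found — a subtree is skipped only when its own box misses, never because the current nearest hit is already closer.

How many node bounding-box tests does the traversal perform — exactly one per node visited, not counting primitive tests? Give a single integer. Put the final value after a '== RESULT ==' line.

Walk:
N0 x:[-3,28] y:[13,63/2] z:[14,30] -> hit [14,28], descend [5, 10]
  N5 x:[3,25] y:[13,19] z:[14,30] -> hit [14,19], descend [1, 2]
    N1 x:[3,16] y:[13,19] z:[49/2,30] -> miss, prune
    N2 x:[10,25] y:[29/2,18] z:[14,49/2] -> hit [29/2,18], descend [8, 11]
      N8 x:[20,25] y:[29/2,18] z:[14,43/2] -> miss, prune
      N11 x:[10,15] y:[29/2,31/2] z:[23,49/2] -> miss, prune
  N10 x:[-3,28] y:[39/2,63/2] z:[37/2,28] -> hit [39/2,28], descend [4, 9]
    N4 x:[20,28] y:[21,61/2] z:[37/2,49/2] -> hit [21,49/2], descend [12, 13]
      N12 x:[20,23] y:[29,61/2] z:[37/2,20] -> miss, prune
      N13 x:[22,28] y:[21,26] z:[43/2,49/2] -> hit [22,49/2] leaf, test {P2@t=24, P3@t=22}
    N9 x:[-3,19] y:[39/2,63/2] z:[39/2,28] -> miss, prune

order=[0, 5, 1, 2, 8, 11, 10, 4, 12, 13, 9]  |boxes|=11  |leaves|=1  hit=P3

== RESULT ==
11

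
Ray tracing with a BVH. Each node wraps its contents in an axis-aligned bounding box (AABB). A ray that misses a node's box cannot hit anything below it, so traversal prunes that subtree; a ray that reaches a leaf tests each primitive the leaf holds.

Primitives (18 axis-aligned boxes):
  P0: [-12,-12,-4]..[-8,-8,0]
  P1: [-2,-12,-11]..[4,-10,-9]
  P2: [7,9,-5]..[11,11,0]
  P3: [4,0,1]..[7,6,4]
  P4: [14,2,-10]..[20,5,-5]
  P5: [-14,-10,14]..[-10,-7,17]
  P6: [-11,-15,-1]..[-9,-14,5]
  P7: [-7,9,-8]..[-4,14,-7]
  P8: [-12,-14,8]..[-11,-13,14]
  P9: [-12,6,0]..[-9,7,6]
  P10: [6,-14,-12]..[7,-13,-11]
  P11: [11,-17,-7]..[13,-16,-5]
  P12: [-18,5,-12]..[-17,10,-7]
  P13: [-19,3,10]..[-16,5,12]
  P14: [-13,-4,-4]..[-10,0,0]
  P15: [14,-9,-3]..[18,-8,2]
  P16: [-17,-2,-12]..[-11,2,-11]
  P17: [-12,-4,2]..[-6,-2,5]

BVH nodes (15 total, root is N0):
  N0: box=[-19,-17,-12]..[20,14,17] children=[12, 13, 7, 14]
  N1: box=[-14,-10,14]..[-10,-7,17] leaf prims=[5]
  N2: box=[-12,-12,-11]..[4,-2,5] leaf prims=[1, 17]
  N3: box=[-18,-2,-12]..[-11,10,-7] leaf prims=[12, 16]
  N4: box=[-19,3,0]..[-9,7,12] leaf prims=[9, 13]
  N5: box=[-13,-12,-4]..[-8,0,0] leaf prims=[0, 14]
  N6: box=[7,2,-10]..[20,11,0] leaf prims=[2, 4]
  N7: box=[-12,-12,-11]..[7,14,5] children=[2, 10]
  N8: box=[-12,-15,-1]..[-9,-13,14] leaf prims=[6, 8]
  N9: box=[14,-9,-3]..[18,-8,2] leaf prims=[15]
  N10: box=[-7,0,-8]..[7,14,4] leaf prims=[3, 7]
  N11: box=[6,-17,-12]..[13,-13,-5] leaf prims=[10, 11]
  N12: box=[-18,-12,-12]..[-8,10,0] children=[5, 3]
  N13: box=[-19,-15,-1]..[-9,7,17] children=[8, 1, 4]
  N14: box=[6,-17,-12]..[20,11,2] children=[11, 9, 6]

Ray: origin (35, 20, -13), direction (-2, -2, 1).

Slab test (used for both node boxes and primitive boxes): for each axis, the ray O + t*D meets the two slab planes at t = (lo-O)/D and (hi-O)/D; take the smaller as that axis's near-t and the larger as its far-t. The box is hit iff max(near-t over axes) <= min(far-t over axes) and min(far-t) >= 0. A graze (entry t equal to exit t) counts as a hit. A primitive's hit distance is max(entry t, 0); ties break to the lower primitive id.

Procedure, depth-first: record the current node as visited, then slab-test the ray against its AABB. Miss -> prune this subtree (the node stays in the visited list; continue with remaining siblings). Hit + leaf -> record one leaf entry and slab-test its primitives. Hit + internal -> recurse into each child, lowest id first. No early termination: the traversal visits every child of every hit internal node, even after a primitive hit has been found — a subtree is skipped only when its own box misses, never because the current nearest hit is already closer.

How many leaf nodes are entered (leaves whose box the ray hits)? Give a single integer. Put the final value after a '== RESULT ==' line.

Traverse from the root:
N0 x:[15/2,27] y:[3,37/2] z:[1,30] -> hit [15/2,37/2], descend [7, 12, 13, 14]
  N7 x:[14,47/2] y:[3,16] z:[2,18] -> hit [14,16], descend [2, 10]
    N2 x:[31/2,47/2] y:[11,16] z:[2,18] -> hit [31/2,16] leaf, test {P1(miss), P17(miss)}
    N10 x:[14,21] y:[3,10] z:[5,17] -> miss, prune
  N12 x:[43/2,53/2] y:[5,16] z:[1,13] -> miss, prune
  N13 x:[22,27] y:[13/2,35/2] z:[12,30] -> miss, prune
  N14 x:[15/2,29/2] y:[9/2,37/2] z:[1,15] -> hit [15/2,29/2], descend [6, 9, 11]
    N6 x:[15/2,14] y:[9/2,9] z:[3,13] -> hit [15/2,9] leaf, test {P2(miss), P4@t=15/2}
    N9 x:[17/2,21/2] y:[14,29/2] z:[10,15] -> miss, prune
    N11 x:[11,29/2] y:[33/2,37/2] z:[1,8] -> miss, prune

Summary -> nodes [0, 7, 2, 10, 12, 13, 14, 6, 9, 11]; box-tests=10; leaf-entries=2; first=P4

== RESULT ==
2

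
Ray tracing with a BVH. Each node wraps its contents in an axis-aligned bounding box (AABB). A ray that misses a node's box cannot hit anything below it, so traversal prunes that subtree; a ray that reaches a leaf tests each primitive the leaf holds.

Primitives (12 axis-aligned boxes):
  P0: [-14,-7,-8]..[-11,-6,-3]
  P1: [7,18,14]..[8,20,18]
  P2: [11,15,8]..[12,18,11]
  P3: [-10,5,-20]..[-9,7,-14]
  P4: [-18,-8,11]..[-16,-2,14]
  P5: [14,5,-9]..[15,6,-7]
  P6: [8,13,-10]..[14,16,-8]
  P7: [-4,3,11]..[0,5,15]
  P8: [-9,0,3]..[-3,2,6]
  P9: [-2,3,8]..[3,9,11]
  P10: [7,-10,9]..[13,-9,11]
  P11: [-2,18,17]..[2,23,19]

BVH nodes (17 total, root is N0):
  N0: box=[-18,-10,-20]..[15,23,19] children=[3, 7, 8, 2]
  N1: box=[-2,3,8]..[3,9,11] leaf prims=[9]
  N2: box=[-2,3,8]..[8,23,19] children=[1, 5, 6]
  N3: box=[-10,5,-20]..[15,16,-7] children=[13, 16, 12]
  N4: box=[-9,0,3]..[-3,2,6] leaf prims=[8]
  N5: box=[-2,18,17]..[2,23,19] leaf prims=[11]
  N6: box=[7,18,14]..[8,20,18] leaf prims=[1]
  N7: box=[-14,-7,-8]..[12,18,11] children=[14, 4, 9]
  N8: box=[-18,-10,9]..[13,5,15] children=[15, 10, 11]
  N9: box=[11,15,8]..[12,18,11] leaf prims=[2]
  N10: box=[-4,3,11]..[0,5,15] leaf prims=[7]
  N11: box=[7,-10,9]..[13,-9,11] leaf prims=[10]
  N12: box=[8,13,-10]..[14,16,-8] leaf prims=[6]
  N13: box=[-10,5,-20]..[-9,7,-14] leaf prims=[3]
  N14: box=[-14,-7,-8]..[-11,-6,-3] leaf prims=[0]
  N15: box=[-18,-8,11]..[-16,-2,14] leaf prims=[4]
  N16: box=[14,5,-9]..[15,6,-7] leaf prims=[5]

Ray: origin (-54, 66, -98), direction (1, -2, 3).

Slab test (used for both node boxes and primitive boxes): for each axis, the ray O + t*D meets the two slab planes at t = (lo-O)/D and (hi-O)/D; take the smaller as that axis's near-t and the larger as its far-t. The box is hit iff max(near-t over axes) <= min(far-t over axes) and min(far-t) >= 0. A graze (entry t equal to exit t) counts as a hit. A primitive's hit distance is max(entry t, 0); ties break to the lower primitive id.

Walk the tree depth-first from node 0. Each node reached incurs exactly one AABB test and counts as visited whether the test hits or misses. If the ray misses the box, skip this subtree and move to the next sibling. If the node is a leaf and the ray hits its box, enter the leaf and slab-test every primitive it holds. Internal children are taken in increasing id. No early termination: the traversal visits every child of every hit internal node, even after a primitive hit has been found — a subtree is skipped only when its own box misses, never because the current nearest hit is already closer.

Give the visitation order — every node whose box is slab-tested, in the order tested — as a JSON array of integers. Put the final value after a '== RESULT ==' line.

Traverse from the root:
N0 x:[36,69] y:[43/2,38] z:[26,39] -> hit [36,38], descend [2, 3, 7, 8]
  N2 x:[52,62] y:[43/2,63/2] z:[106/3,39] -> miss, prune
  N3 x:[44,69] y:[25,61/2] z:[26,91/3] -> miss, prune
  N7 x:[40,66] y:[24,73/2] z:[30,109/3] -> miss, prune
  N8 x:[36,67] y:[61/2,38] z:[107/3,113/3] -> hit [36,113/3], descend [10, 11, 15]
    N10 x:[50,54] y:[61/2,63/2] z:[109/3,113/3] -> miss, prune
    N11 x:[61,67] y:[75/2,38] z:[107/3,109/3] -> miss, prune
    N15 x:[36,38] y:[34,37] z:[109/3,112/3] -> hit [109/3,37] leaf, test {P4@t=109/3}

8 AABB tests over nodes [0, 2, 3, 7, 8, 10, 11, 15]; 1 leaf entered; closest P4.

== RESULT ==
[0, 2, 3, 7, 8, 10, 11, 15]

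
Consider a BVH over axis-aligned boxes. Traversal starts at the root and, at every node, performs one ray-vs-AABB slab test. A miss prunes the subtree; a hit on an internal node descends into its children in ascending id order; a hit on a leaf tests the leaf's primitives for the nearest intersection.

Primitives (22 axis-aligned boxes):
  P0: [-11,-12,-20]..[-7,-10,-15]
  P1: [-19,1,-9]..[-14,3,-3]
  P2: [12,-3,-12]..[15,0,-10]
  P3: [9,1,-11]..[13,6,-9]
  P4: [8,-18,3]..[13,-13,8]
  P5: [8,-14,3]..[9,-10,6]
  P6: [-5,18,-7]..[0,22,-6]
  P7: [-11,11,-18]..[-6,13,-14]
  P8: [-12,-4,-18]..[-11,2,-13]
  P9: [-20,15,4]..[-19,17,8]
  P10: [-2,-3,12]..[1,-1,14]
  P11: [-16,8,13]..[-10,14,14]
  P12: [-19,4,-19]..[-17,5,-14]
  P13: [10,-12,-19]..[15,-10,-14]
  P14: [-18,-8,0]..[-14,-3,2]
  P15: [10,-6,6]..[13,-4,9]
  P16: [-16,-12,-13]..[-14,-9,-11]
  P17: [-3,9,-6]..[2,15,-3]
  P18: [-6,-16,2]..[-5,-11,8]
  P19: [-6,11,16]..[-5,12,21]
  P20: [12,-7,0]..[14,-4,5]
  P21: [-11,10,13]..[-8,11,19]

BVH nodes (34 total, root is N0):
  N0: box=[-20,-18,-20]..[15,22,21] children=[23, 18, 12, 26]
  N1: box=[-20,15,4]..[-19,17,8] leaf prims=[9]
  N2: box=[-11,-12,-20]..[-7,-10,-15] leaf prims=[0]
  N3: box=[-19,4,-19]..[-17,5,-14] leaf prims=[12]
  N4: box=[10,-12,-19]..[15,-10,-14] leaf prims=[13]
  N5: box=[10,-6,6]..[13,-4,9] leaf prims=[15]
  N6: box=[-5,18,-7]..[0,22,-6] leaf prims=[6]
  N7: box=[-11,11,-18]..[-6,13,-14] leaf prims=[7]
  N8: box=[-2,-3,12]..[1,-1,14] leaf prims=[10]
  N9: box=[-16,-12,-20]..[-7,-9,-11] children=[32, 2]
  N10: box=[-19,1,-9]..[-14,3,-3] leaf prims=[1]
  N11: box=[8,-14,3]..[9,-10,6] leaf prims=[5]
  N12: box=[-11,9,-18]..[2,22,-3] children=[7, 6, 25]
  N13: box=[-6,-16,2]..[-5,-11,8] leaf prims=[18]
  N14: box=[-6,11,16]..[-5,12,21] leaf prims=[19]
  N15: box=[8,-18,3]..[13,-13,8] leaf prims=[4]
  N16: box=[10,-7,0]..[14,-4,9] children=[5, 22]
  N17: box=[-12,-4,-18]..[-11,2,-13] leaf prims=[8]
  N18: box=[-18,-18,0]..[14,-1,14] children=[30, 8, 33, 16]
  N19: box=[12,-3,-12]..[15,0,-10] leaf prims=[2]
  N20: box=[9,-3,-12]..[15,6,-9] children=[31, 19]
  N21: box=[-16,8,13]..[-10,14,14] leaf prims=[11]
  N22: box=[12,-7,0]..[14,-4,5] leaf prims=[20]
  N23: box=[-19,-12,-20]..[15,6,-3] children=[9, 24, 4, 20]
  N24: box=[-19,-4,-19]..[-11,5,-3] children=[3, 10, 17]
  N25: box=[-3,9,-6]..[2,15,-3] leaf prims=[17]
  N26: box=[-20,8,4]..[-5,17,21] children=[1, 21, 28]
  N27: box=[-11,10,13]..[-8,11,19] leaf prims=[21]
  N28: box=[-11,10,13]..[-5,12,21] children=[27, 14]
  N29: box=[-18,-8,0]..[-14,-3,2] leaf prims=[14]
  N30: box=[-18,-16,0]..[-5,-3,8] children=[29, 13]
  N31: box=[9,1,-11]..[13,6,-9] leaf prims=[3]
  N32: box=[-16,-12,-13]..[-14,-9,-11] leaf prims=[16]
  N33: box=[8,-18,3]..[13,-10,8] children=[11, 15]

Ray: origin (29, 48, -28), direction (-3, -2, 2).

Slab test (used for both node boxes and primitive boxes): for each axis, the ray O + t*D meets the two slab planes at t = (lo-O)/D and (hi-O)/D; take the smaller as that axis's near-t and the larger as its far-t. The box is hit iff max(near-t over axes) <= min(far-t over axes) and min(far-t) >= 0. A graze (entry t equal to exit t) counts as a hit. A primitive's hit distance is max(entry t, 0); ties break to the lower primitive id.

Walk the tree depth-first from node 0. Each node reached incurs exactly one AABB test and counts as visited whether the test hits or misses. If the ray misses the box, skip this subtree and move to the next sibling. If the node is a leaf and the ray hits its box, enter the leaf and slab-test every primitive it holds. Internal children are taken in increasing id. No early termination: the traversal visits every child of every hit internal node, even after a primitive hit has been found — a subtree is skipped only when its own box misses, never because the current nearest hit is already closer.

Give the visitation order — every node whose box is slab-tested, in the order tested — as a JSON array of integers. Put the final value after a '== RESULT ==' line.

Traverse from the root:
N0 x:[14/3,49/3] y:[13,33] z:[4,49/2] -> hit [13,49/3], descend [12, 18, 23, 26]
  N12 x:[9,40/3] y:[13,39/2] z:[5,25/2] -> miss, prune
  N18 x:[5,47/3] y:[49/2,33] z:[14,21] -> miss, prune
  N23 x:[14/3,16] y:[21,30] z:[4,25/2] -> miss, prune
  N26 x:[34/3,49/3] y:[31/2,20] z:[16,49/2] -> hit [16,49/3], descend [1, 21, 28]
    N1 x:[16,49/3] y:[31/2,33/2] z:[16,18] -> hit [16,49/3] leaf, test {P9@t=16}
    N21 x:[13,15] y:[17,20] z:[41/2,21] -> miss, prune
    N28 x:[34/3,40/3] y:[18,19] z:[41/2,49/2] -> miss, prune

8 AABB tests over nodes [0, 12, 18, 23, 26, 1, 21, 28]; 1 leaf entered; closest P9.

== RESULT ==
[0, 12, 18, 23, 26, 1, 21, 28]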